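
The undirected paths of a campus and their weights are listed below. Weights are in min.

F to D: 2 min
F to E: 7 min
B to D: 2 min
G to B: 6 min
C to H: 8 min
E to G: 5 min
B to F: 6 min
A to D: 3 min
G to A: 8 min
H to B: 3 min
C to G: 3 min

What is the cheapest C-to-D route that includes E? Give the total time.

Shortest C→E: C → G → E = 8
Best E to D: E → F → D costing 9
Total via E: 8 + 9 = 17 min.

17 min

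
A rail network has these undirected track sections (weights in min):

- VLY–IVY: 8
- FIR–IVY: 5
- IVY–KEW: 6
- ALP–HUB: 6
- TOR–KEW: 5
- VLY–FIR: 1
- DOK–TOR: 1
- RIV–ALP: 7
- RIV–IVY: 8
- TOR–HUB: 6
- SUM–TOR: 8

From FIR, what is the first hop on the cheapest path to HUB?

Enumerating some paths:
FIR - VLY - IVY - KEW - TOR - HUB: 1+8+6+5+6 = 26
FIR - IVY - KEW - TOR - HUB: 5+6+5+6 = 22
FIR - VLY - IVY - RIV - ALP - HUB: 1+8+8+7+6 = 30
FIR - IVY - RIV - ALP - HUB: 5+8+7+6 = 26
Cheapest is FIR - IVY - KEW - TOR - HUB at 22 min.
So from FIR the first move is to IVY.

IVY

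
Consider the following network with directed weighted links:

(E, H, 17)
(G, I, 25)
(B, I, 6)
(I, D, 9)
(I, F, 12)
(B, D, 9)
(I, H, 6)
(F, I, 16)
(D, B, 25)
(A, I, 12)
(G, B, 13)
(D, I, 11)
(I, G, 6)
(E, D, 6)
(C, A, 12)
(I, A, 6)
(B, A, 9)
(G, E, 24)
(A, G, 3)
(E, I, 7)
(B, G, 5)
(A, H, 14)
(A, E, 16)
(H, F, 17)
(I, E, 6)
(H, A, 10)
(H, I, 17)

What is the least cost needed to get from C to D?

33

Settle nodes by increasing distance from C:
C: 0
A: 12  (via C)
G: 15  (via A)
I: 24  (via A)
H: 26  (via A)
B: 28  (via G)
E: 28  (via A)
D: 33  (via I)
Shortest route: C → A → I → D = 33.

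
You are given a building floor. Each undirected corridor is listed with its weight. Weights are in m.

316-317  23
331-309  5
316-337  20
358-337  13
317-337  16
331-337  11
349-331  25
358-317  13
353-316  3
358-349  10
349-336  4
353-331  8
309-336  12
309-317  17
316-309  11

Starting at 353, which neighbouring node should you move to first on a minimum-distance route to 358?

Compare a few routes:
353–316–317–358: 3+23+13 = 39
353–331–309–336–349–358: 8+5+12+4+10 = 39
353–316–337–358: 3+20+13 = 36
353–331–337–358: 8+11+13 = 32
The minimum is 32 m via 353–331–337–358.
So from 353 the first move is to 331.

331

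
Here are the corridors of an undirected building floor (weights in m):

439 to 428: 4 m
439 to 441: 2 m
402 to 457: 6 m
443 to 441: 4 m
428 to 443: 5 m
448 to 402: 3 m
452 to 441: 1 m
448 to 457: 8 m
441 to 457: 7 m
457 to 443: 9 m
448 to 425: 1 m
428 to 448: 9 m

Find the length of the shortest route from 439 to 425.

14 m

Enumerating some paths:
439–441–457–402–448–425: 2+7+6+3+1 = 19
439–441–457–448–425: 2+7+8+1 = 18
439–428–448–425: 4+9+1 = 14
439–441–443–428–448–425: 2+4+5+9+1 = 21
The minimum is 14 m via 439–428–448–425.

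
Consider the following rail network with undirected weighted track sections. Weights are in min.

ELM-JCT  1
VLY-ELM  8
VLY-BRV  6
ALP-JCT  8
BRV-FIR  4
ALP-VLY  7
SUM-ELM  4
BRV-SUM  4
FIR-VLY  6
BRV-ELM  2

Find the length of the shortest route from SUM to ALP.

13 min

Running Dijkstra from SUM:
SUM: 0
BRV: 4  (via SUM)
ELM: 4  (via SUM)
JCT: 5  (via ELM)
FIR: 8  (via BRV)
VLY: 10  (via BRV)
ALP: 13  (via JCT)
Shortest route: SUM → ELM → JCT → ALP = 13 min.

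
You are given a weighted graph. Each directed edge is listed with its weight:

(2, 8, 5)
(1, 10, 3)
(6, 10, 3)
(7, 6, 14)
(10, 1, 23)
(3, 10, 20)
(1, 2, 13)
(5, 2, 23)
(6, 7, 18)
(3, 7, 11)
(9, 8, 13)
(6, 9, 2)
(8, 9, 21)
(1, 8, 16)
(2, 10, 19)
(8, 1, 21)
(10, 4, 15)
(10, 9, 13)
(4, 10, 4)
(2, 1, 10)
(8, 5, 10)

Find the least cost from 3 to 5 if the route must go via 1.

69

Shortest 3→1: 3 → 10 → 1 = 43
Shortest 1→5: 1 → 8 → 5 = 26
Total via 1: 43 + 26 = 69.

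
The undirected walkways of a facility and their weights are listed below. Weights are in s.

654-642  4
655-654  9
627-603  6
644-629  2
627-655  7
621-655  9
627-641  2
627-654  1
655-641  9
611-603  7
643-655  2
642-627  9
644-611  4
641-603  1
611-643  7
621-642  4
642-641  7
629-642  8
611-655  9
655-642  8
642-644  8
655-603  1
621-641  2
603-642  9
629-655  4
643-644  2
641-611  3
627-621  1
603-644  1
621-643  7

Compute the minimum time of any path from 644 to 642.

Candidate routes:
644–603–641–642: 1+1+7 = 9
644–603–641–627–621–642: 1+1+2+1+4 = 9
644–642: 8 = 8
The minimum is 8 s via 644–642.

8 s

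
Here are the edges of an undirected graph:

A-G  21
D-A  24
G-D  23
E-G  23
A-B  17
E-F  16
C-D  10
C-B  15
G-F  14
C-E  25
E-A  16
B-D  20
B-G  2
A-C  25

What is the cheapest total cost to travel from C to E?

Shortest distances from C:
C: 0
D: 10  (via C)
B: 15  (via C)
G: 17  (via B)
A: 25  (via C)
E: 25  (via C)
Shortest route: C → E = 25.

25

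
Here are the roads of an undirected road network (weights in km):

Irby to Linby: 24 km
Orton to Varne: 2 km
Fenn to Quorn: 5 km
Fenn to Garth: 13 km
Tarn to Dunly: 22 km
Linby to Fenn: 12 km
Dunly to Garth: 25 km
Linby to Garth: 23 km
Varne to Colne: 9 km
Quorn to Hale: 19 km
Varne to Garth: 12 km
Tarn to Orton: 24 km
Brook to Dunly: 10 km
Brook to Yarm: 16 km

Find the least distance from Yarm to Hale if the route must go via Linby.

Best Yarm to Linby: Yarm → Brook → Dunly → Garth → Linby costing 74
Shortest Linby→Hale: Linby → Fenn → Quorn → Hale = 36
Total via Linby: 74 + 36 = 110 km.

110 km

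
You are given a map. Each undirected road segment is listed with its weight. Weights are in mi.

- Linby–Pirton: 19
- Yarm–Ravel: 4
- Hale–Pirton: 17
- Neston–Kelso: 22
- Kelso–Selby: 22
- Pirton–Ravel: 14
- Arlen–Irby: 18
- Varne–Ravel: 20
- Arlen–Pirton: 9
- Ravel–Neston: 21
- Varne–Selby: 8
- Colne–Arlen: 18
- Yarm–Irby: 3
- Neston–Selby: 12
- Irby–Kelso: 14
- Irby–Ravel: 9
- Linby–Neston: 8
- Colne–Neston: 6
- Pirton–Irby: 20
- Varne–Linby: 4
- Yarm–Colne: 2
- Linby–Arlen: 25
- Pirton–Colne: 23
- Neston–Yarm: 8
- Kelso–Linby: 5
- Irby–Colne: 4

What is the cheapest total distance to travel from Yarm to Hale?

Shortest distances from Yarm:
Yarm: 0
Colne: 2  (via Yarm)
Irby: 3  (via Yarm)
Ravel: 4  (via Yarm)
Neston: 8  (via Yarm)
Linby: 16  (via Neston)
Kelso: 17  (via Irby)
Pirton: 18  (via Ravel)
Arlen: 20  (via Colne)
Varne: 20  (via Linby)
Selby: 20  (via Neston)
Hale: 35  (via Pirton)
Shortest route: Yarm–Ravel–Pirton–Hale = 35 mi.

35 mi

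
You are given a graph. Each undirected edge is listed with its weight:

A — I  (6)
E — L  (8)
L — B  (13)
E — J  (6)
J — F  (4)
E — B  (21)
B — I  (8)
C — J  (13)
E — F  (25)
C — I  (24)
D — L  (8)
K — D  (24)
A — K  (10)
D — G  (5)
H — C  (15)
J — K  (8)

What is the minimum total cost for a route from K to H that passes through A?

Best K to A: K → A costing 10
Best A to H: A → I → C → H costing 45
Total via A: 10 + 45 = 55.

55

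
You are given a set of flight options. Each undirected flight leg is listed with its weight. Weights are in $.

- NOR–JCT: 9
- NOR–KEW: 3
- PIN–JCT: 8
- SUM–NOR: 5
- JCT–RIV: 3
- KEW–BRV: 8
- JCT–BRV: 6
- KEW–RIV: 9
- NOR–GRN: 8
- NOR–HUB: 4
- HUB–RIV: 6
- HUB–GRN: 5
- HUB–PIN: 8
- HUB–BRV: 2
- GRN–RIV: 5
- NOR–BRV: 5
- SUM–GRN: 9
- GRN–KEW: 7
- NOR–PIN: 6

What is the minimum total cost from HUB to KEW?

$7

Running Dijkstra from HUB:
HUB: 0
BRV: 2  (via HUB)
NOR: 4  (via HUB)
GRN: 5  (via HUB)
RIV: 6  (via HUB)
KEW: 7  (via NOR)
Shortest route: HUB → NOR → KEW = $7.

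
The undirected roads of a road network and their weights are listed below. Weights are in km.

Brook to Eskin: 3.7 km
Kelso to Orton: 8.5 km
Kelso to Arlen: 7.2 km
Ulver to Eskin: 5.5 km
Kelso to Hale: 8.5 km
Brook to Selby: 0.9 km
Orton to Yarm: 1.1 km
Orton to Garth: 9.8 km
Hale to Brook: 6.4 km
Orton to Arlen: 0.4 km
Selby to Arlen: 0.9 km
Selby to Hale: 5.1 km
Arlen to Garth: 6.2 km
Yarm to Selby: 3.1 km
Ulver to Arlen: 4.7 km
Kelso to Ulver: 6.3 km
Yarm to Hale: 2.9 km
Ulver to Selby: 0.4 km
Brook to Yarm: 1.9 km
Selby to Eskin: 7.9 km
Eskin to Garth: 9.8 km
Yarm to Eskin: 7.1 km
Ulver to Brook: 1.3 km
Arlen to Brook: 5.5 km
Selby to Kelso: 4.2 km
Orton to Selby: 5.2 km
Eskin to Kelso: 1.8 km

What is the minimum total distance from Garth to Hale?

Enumerating some paths:
Garth–Arlen–Orton–Yarm–Hale: 6.2+0.4+1.1+2.9 = 10.6
Garth–Arlen–Selby–Hale: 6.2+0.9+5.1 = 12.2
The minimum is 10.6 km via Garth–Arlen–Orton–Yarm–Hale.

10.6 km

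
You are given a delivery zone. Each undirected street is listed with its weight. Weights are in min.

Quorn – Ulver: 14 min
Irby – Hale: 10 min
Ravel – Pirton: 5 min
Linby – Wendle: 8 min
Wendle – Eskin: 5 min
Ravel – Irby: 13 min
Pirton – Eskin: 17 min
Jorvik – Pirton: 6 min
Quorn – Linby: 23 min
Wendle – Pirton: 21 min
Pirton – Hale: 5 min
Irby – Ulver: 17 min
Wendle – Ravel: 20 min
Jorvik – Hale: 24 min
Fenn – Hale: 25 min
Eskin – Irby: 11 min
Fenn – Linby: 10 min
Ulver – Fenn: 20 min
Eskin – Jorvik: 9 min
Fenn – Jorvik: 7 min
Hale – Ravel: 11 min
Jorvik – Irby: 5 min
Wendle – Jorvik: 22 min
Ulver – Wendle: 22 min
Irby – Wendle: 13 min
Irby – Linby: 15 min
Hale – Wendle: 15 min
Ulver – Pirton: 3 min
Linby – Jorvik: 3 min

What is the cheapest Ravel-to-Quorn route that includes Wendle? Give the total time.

51 min

Shortest Ravel→Wendle: Ravel–Wendle = 20
Shortest Wendle→Quorn: Wendle–Linby–Quorn = 31
Total via Wendle: 20 + 31 = 51 min.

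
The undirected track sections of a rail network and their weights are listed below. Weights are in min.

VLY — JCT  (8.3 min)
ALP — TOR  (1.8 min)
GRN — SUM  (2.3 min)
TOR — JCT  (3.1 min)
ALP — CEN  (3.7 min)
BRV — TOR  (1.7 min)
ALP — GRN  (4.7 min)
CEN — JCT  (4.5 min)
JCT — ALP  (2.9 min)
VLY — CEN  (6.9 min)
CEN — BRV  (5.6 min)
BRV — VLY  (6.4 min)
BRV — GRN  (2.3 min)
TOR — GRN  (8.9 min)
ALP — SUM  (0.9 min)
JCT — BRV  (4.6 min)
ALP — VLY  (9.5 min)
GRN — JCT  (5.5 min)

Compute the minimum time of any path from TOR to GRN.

Compare a few routes:
TOR - ALP - GRN: 1.8+4.7 = 6.5
TOR - JCT - GRN: 3.1+5.5 = 8.6
TOR - ALP - SUM - GRN: 1.8+0.9+2.3 = 5
TOR - BRV - GRN: 1.7+2.3 = 4
The minimum is 4 min via TOR - BRV - GRN.

4 min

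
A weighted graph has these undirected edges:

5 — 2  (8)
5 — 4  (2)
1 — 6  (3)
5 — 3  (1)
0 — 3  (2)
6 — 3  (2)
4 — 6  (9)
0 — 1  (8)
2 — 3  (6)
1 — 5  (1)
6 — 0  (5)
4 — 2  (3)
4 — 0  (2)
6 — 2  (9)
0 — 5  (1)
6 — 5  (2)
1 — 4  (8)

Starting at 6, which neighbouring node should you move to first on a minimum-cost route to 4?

Enumerating some paths:
6 - 5 - 0 - 4: 2+1+2 = 5
6 - 5 - 4: 2+2 = 4
6 - 3 - 5 - 4: 2+1+2 = 5
The minimum is 4 via 6 - 5 - 4.
So from 6 the first move is to 5.

5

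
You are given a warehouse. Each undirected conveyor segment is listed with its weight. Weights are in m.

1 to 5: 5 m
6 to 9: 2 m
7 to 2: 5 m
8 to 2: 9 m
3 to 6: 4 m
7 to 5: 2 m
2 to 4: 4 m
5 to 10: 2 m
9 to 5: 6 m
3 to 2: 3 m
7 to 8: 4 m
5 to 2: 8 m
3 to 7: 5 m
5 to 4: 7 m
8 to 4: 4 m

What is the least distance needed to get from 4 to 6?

Candidate routes:
4 - 2 - 3 - 6: 4+3+4 = 11
4 - 2 - 7 - 3 - 6: 4+5+5+4 = 18
4 - 5 - 9 - 6: 7+6+2 = 15
4 - 8 - 7 - 3 - 6: 4+4+5+4 = 17
The minimum is 11 m via 4 - 2 - 3 - 6.

11 m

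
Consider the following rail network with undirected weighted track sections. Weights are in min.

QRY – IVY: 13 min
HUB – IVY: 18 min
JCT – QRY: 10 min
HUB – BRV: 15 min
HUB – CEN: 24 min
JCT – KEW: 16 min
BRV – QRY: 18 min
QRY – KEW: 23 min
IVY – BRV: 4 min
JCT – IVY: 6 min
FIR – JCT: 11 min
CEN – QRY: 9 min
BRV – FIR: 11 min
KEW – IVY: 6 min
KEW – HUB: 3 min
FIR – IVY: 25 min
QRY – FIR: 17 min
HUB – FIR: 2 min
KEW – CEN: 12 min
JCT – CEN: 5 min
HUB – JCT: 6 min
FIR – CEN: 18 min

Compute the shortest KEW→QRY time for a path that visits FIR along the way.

22 min

Best KEW to FIR: KEW → HUB → FIR costing 5
Shortest FIR→QRY: FIR → QRY = 17
Total via FIR: 5 + 17 = 22 min.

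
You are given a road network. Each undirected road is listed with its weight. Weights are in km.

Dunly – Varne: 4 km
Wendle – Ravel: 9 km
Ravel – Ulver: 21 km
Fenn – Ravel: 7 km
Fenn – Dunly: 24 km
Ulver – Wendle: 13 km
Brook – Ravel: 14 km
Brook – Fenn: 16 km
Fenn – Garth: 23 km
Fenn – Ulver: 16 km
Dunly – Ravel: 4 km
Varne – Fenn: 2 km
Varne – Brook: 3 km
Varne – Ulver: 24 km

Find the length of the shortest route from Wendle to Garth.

39 km

Running Dijkstra from Wendle:
Wendle: 0
Ravel: 9  (via Wendle)
Dunly: 13  (via Ravel)
Ulver: 13  (via Wendle)
Fenn: 16  (via Ravel)
Varne: 17  (via Dunly)
Brook: 20  (via Varne)
Garth: 39  (via Fenn)
Shortest route: Wendle–Ravel–Fenn–Garth = 39 km.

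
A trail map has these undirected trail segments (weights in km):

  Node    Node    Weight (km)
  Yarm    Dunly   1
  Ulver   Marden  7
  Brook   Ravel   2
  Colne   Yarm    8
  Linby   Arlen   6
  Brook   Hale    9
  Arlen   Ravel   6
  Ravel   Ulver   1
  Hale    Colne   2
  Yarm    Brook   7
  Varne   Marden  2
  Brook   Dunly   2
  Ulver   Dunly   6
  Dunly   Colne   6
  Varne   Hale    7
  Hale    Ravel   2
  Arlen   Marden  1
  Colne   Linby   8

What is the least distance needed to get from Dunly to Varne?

Running Dijkstra from Dunly:
Dunly: 0
Yarm: 1  (via Dunly)
Brook: 2  (via Dunly)
Ravel: 4  (via Brook)
Ulver: 5  (via Ravel)
Colne: 6  (via Dunly)
Hale: 6  (via Ravel)
Arlen: 10  (via Ravel)
Marden: 11  (via Arlen)
Varne: 13  (via Hale)
Shortest route: Dunly–Brook–Ravel–Hale–Varne = 13 km.

13 km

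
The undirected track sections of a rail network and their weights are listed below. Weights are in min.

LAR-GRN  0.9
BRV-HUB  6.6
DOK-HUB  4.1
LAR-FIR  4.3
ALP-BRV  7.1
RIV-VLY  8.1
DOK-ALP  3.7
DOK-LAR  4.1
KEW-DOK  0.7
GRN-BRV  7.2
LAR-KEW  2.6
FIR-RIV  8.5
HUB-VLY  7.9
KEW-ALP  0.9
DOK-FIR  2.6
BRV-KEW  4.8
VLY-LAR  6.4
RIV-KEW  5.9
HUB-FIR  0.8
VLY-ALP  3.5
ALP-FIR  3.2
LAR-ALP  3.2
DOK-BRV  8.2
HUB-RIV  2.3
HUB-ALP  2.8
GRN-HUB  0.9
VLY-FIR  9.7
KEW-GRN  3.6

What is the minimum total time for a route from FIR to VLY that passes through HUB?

7.1 min

Best FIR to HUB: FIR–HUB costing 0.8
Shortest HUB→VLY: HUB–ALP–VLY = 6.3
Total via HUB: 0.8 + 6.3 = 7.1 min.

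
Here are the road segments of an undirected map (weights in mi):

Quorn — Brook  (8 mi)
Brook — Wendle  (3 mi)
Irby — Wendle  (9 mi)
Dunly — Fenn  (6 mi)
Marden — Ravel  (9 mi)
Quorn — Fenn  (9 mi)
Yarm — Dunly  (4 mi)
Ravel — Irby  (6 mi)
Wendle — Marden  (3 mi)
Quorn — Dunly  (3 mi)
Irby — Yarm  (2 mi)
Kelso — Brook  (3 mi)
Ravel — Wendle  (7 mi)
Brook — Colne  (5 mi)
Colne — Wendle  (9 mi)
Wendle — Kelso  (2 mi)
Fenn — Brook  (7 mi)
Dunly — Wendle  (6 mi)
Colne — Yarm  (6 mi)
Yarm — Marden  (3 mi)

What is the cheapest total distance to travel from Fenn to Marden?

13 mi

Running Dijkstra from Fenn:
Fenn: 0
Dunly: 6  (via Fenn)
Brook: 7  (via Fenn)
Quorn: 9  (via Fenn)
Kelso: 10  (via Brook)
Wendle: 10  (via Brook)
Yarm: 10  (via Dunly)
Irby: 12  (via Yarm)
Colne: 12  (via Brook)
Marden: 13  (via Wendle)
Shortest route: Fenn → Brook → Wendle → Marden = 13 mi.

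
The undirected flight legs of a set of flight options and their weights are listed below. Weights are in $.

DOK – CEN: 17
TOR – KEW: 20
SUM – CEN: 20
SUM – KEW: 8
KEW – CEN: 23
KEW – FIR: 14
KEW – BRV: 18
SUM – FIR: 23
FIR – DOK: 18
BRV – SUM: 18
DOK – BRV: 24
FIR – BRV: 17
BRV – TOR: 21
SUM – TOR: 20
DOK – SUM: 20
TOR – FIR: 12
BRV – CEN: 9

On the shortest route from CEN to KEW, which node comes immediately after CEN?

Enumerating some paths:
CEN–BRV–KEW: 9+18 = 27
CEN–BRV–SUM–KEW: 9+18+8 = 35
CEN–KEW: 23 = 23
CEN–SUM–KEW: 20+8 = 28
The minimum is $23 via CEN–KEW.
So from CEN the first move is to KEW.

KEW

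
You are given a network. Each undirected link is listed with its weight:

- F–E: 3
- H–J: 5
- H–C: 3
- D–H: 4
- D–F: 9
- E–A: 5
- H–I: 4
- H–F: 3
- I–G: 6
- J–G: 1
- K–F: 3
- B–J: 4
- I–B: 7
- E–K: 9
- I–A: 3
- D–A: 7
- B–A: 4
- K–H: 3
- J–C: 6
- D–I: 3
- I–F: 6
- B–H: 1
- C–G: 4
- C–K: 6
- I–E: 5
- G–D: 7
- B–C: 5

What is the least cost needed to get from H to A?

5

Candidate routes:
H → B → A: 1+4 = 5
H → I → A: 4+3 = 7
Cheapest is H → B → A at 5.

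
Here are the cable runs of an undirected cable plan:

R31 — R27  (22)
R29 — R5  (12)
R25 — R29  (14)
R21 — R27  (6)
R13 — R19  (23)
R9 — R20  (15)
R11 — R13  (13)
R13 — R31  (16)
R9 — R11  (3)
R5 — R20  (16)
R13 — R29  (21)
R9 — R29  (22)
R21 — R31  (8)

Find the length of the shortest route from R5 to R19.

56

Compare a few routes:
R5 - R20 - R9 - R29 - R13 - R19: 16+15+22+21+23 = 97
R5 - R29 - R13 - R19: 12+21+23 = 56
R5 - R20 - R9 - R11 - R13 - R19: 16+15+3+13+23 = 70
R5 - R29 - R9 - R11 - R13 - R19: 12+22+3+13+23 = 73
Cheapest is R5 - R29 - R13 - R19 at 56.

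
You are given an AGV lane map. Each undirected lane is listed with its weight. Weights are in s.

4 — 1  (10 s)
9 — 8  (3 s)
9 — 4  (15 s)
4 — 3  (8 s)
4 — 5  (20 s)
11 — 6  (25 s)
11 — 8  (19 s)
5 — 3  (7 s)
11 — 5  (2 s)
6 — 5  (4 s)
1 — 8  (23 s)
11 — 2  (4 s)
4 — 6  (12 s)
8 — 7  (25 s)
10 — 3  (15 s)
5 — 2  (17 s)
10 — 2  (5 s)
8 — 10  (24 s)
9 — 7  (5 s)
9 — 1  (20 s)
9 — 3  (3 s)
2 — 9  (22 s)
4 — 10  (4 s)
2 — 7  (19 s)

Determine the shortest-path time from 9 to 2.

16 s

Settle nodes by increasing distance from 9:
9: 0
3: 3  (via 9)
8: 3  (via 9)
7: 5  (via 9)
5: 10  (via 3)
4: 11  (via 3)
11: 12  (via 5)
6: 14  (via 5)
10: 15  (via 4)
2: 16  (via 11)
Shortest route: 9–3–5–11–2 = 16 s.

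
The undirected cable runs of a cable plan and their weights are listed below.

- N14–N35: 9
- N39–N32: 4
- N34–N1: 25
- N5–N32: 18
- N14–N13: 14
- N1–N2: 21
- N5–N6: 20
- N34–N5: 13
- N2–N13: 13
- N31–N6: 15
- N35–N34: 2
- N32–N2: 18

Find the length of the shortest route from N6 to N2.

Candidate routes:
N6 - N5 - N34 - N35 - N14 - N13 - N2: 20+13+2+9+14+13 = 71
N6 - N5 - N34 - N1 - N2: 20+13+25+21 = 79
N6 - N5 - N32 - N2: 20+18+18 = 56
Cheapest is N6 - N5 - N32 - N2 at 56.

56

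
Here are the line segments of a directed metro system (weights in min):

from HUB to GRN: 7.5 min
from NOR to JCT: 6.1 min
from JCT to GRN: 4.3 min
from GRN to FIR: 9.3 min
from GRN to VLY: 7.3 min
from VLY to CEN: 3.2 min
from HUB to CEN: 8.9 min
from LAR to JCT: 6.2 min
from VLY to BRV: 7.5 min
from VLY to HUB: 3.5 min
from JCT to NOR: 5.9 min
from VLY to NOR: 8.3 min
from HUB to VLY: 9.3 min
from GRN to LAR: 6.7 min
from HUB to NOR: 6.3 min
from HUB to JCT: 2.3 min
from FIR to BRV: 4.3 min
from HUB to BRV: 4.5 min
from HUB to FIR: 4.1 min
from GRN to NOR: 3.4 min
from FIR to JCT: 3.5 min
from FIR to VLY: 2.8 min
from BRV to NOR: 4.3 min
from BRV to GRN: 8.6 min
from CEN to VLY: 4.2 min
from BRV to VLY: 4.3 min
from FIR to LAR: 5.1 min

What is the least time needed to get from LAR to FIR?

Running Dijkstra from LAR:
LAR: 0
JCT: 6.2  (via LAR)
GRN: 10.5  (via JCT)
NOR: 12.1  (via JCT)
VLY: 17.8  (via GRN)
FIR: 19.8  (via GRN)
Shortest route: LAR → JCT → GRN → FIR = 19.8 min.

19.8 min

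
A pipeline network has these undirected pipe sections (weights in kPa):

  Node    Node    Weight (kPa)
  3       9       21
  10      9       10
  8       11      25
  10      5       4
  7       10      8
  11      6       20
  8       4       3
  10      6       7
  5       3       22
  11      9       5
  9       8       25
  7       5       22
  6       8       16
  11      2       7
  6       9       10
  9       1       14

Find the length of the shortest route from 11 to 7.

23 kPa

Enumerating some paths:
11 → 9 → 10 → 7: 5+10+8 = 23
11 → 9 → 6 → 10 → 7: 5+10+7+8 = 30
Cheapest is 11 → 9 → 10 → 7 at 23 kPa.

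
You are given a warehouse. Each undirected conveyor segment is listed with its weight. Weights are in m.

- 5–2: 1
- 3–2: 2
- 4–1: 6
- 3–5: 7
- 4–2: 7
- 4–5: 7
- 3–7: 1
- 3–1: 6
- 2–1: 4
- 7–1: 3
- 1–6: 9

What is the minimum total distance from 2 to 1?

4 m

Candidate routes:
2 - 3 - 7 - 1: 2+1+3 = 6
2 - 1: 4 = 4
2 - 3 - 1: 2+6 = 8
The minimum is 4 m via 2 - 1.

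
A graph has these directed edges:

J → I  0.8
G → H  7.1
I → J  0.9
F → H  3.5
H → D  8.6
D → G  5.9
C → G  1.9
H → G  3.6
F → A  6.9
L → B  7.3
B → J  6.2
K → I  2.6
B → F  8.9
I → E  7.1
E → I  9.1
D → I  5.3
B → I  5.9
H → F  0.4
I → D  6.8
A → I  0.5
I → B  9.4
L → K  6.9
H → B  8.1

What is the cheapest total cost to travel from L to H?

19.7

Shortest distances from L:
L: 0
K: 6.9  (via L)
B: 7.3  (via L)
I: 9.5  (via K)
J: 10.4  (via I)
F: 16.2  (via B)
D: 16.3  (via I)
E: 16.6  (via I)
H: 19.7  (via F)
Shortest route: L–B–F–H = 19.7.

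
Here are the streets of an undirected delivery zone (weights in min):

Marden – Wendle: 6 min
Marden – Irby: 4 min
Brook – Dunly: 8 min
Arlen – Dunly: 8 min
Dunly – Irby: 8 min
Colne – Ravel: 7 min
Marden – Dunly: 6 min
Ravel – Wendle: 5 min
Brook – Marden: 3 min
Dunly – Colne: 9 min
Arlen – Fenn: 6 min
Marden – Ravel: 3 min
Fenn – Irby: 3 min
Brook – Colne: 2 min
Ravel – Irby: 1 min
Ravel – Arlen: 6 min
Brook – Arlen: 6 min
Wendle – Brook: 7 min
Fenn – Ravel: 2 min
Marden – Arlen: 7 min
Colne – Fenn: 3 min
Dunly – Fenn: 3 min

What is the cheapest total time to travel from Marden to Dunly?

6 min

Compare a few routes:
Marden–Irby–Fenn–Dunly: 4+3+3 = 10
Marden–Irby–Ravel–Fenn–Dunly: 4+1+2+3 = 10
Marden–Ravel–Fenn–Dunly: 3+2+3 = 8
Marden–Dunly: 6 = 6
Cheapest is Marden–Dunly at 6 min.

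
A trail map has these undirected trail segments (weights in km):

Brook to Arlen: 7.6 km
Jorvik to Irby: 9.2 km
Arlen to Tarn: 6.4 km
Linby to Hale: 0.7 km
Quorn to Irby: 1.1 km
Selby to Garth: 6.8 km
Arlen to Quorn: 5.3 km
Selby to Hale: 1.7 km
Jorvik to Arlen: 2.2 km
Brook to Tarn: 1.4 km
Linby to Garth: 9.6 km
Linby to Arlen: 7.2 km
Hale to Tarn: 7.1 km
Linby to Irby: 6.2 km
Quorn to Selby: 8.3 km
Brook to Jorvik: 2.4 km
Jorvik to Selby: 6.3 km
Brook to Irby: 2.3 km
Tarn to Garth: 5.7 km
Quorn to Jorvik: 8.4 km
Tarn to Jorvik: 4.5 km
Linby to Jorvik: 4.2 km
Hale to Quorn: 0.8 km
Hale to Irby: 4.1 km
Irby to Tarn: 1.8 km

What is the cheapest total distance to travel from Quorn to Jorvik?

5.7 km

Candidate routes:
Quorn → Hale → Linby → Jorvik: 0.8+0.7+4.2 = 5.7
Quorn → Irby → Tarn → Brook → Jorvik: 1.1+1.8+1.4+2.4 = 6.7
Quorn → Irby → Brook → Jorvik: 1.1+2.3+2.4 = 5.8
The minimum is 5.7 km via Quorn → Hale → Linby → Jorvik.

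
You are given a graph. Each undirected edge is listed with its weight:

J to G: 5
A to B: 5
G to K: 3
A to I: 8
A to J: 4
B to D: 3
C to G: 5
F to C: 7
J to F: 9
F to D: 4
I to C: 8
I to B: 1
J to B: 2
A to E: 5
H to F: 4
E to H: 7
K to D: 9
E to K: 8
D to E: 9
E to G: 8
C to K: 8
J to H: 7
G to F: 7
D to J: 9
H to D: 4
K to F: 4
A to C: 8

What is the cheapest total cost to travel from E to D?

9

Settle nodes by increasing distance from E:
E: 0
A: 5  (via E)
H: 7  (via E)
G: 8  (via E)
K: 8  (via E)
D: 9  (via E)
Shortest route: E–D = 9.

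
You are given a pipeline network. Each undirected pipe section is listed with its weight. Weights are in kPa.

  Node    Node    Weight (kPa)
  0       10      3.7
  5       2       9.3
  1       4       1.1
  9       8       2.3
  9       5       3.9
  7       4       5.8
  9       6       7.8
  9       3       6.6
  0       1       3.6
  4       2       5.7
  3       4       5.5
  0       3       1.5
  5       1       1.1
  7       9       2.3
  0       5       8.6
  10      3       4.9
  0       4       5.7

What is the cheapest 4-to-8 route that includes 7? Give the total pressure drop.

10.4 kPa

Shortest 4→7: 4 → 7 = 5.8
Best 7 to 8: 7 → 9 → 8 costing 4.6
Total via 7: 5.8 + 4.6 = 10.4 kPa.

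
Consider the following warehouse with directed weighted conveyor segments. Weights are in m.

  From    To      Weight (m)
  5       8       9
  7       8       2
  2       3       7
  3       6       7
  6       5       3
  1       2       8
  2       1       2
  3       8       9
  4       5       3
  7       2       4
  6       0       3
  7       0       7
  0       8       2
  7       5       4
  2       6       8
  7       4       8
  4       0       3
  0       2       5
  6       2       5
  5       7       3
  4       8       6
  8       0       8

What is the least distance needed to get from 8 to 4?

35 m

Shortest distances from 8:
8: 0
0: 8  (via 8)
2: 13  (via 0)
1: 15  (via 2)
3: 20  (via 2)
6: 21  (via 2)
5: 24  (via 6)
7: 27  (via 5)
4: 35  (via 7)
Shortest route: 8 → 0 → 2 → 6 → 5 → 7 → 4 = 35 m.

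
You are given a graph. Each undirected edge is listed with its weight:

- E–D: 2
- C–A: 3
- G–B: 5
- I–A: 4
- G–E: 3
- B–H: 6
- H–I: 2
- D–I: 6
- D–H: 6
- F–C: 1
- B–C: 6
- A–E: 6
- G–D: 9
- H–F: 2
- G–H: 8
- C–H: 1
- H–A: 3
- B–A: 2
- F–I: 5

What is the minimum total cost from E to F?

Settle nodes by increasing distance from E:
E: 0
D: 2  (via E)
G: 3  (via E)
A: 6  (via E)
B: 8  (via G)
H: 8  (via D)
I: 8  (via D)
C: 9  (via A)
F: 10  (via H)
Shortest route: E → D → H → F = 10.

10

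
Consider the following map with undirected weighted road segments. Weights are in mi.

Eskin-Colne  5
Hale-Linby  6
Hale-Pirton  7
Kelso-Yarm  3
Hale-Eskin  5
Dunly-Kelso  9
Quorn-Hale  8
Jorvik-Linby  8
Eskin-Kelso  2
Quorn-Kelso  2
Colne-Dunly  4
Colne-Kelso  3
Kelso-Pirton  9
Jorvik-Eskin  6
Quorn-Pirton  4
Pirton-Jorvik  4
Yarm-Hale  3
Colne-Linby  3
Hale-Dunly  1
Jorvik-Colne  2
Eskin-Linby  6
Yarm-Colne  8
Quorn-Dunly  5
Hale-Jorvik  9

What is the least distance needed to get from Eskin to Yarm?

5 mi

Settle nodes by increasing distance from Eskin:
Eskin: 0
Kelso: 2  (via Eskin)
Quorn: 4  (via Kelso)
Colne: 5  (via Eskin)
Hale: 5  (via Eskin)
Yarm: 5  (via Kelso)
Shortest route: Eskin → Kelso → Yarm = 5 mi.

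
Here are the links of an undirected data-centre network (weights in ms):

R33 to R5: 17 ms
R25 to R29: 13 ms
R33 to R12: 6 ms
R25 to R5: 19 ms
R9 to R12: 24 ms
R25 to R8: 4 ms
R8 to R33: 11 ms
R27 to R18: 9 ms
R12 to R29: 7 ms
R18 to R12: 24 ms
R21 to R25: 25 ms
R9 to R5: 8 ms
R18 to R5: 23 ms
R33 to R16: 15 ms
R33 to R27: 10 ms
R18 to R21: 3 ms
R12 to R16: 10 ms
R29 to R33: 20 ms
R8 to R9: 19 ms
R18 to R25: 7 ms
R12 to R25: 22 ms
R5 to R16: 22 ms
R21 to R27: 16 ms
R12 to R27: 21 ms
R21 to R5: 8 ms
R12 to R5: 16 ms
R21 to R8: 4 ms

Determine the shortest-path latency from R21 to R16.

Enumerating some paths:
R21–R5–R16: 8+22 = 30
R21–R8–R33–R12–R16: 4+11+6+10 = 31
The minimum is 30 ms via R21–R5–R16.

30 ms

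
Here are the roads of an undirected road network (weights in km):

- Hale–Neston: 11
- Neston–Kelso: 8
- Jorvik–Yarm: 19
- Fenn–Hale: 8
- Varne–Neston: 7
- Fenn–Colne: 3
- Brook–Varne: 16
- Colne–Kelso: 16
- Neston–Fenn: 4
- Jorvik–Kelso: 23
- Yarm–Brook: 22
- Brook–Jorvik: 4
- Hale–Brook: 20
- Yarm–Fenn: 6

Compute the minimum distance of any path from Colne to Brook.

Candidate routes:
Colne - Fenn - Neston - Varne - Brook: 3+4+7+16 = 30
Colne - Fenn - Hale - Brook: 3+8+20 = 31
Colne - Fenn - Yarm - Brook: 3+6+22 = 31
The minimum is 30 km via Colne - Fenn - Neston - Varne - Brook.

30 km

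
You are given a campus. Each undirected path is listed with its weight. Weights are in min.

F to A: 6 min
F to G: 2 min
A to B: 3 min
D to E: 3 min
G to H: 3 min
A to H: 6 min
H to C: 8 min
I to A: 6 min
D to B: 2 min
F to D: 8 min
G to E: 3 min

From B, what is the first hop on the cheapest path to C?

Compare a few routes:
B–D–E–G–H–C: 2+3+3+3+8 = 19
B–A–F–G–H–C: 3+6+2+3+8 = 22
B–A–H–C: 3+6+8 = 17
The minimum is 17 min via B–A–H–C.
So from B the first move is to A.

A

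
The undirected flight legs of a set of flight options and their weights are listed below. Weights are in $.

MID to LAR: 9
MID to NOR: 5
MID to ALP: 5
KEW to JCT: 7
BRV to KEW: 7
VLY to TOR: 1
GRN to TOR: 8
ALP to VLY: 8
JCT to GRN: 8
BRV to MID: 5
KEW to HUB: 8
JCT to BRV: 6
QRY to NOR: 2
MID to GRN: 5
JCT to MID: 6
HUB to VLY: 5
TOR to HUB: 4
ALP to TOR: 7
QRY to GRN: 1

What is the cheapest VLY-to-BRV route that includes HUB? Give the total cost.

$20

Best VLY to HUB: VLY–HUB costing 5
Best HUB to BRV: HUB–KEW–BRV costing 15
Total via HUB: 5 + 15 = $20.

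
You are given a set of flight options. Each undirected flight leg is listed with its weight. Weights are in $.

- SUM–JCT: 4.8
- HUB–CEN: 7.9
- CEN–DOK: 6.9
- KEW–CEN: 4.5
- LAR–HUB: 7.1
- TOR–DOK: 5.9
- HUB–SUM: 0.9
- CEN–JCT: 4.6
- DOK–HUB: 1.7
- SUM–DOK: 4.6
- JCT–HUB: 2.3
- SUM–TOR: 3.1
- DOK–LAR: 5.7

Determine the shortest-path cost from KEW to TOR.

$15.4

Settle nodes by increasing distance from KEW:
KEW: 0
CEN: 4.5  (via KEW)
JCT: 9.1  (via CEN)
DOK: 11.4  (via CEN)
HUB: 11.4  (via JCT)
SUM: 12.3  (via HUB)
TOR: 15.4  (via SUM)
Shortest route: KEW → CEN → JCT → HUB → SUM → TOR = $15.4.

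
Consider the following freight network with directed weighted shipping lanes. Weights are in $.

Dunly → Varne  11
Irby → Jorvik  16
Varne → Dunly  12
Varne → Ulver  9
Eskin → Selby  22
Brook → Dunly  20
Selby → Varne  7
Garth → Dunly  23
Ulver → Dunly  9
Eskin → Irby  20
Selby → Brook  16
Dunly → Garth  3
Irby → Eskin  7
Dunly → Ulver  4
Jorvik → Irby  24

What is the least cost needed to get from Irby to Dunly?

$48

Shortest distances from Irby:
Irby: 0
Eskin: 7  (via Irby)
Jorvik: 16  (via Irby)
Selby: 29  (via Eskin)
Varne: 36  (via Selby)
Ulver: 45  (via Varne)
Brook: 45  (via Selby)
Dunly: 48  (via Varne)
Shortest route: Irby–Eskin–Selby–Varne–Dunly = $48.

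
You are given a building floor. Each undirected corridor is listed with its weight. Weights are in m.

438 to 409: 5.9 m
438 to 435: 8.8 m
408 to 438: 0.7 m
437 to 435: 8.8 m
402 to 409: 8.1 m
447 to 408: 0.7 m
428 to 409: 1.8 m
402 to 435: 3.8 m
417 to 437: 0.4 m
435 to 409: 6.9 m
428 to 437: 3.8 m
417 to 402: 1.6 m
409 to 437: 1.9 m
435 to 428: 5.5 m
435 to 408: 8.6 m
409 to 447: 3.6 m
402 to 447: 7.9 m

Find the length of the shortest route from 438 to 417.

Running Dijkstra from 438:
438: 0
408: 0.7  (via 438)
447: 1.4  (via 408)
409: 5  (via 447)
428: 6.8  (via 409)
437: 6.9  (via 409)
417: 7.3  (via 437)
Shortest route: 438 → 408 → 447 → 409 → 437 → 417 = 7.3 m.

7.3 m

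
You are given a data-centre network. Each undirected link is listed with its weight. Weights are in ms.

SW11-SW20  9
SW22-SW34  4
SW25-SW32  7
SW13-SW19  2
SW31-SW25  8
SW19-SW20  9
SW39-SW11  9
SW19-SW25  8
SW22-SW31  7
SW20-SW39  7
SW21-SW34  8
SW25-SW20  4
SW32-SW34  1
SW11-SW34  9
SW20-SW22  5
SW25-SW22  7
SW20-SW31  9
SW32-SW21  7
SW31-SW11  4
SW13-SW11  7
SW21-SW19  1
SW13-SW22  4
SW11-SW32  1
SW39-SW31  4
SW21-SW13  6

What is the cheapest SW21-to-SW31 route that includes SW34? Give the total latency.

14 ms

Best SW21 to SW34: SW21–SW34 costing 8
Shortest SW34→SW31: SW34–SW32–SW11–SW31 = 6
Total via SW34: 8 + 6 = 14 ms.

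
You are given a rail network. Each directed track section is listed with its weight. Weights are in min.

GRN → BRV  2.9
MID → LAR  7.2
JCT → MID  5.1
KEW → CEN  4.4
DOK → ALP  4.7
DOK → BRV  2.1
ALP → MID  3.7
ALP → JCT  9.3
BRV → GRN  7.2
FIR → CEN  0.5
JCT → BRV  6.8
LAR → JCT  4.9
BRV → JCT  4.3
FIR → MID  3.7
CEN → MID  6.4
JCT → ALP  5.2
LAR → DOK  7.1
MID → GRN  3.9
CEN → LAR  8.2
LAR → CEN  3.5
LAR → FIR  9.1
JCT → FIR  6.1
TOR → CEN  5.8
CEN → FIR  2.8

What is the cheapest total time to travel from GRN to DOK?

26.6 min

Running Dijkstra from GRN:
GRN: 0
BRV: 2.9  (via GRN)
JCT: 7.2  (via BRV)
MID: 12.3  (via JCT)
ALP: 12.4  (via JCT)
FIR: 13.3  (via JCT)
CEN: 13.8  (via FIR)
LAR: 19.5  (via MID)
DOK: 26.6  (via LAR)
Shortest route: GRN → BRV → JCT → MID → LAR → DOK = 26.6 min.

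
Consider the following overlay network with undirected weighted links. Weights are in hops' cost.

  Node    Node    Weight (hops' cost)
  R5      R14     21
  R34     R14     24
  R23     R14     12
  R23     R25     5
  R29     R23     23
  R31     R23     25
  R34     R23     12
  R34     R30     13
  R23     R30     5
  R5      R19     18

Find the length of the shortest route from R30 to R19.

Settle nodes by increasing distance from R30:
R30: 0
R23: 5  (via R30)
R25: 10  (via R23)
R34: 13  (via R30)
R14: 17  (via R23)
R29: 28  (via R23)
R31: 30  (via R23)
R5: 38  (via R14)
R19: 56  (via R5)
Shortest route: R30–R23–R14–R5–R19 = 56 hops' cost.

56 hops' cost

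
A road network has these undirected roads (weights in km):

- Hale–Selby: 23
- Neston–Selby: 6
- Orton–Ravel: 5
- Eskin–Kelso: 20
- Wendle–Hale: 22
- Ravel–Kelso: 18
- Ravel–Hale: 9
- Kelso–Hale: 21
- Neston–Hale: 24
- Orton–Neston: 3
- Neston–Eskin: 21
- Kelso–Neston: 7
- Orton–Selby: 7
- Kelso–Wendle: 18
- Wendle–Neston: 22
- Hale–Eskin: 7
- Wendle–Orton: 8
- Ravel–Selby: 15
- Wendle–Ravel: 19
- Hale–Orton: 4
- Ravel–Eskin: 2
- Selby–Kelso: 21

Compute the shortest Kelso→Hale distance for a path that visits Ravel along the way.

Shortest Kelso→Ravel: Kelso–Neston–Orton–Ravel = 15
Best Ravel to Hale: Ravel–Hale costing 9
Total via Ravel: 15 + 9 = 24 km.

24 km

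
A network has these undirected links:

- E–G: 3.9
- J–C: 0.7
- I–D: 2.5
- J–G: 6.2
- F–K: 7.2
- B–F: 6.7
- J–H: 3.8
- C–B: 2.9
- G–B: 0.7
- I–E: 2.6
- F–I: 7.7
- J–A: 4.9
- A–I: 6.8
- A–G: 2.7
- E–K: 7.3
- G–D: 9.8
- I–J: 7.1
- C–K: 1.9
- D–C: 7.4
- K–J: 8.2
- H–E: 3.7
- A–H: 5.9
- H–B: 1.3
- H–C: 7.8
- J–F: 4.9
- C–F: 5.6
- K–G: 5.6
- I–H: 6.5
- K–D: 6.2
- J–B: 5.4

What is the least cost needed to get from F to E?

Enumerating some paths:
F–J–H–E: 4.9+3.8+3.7 = 12.4
F–B–H–E: 6.7+1.3+3.7 = 11.7
F–B–G–E: 6.7+0.7+3.9 = 11.3
F–I–E: 7.7+2.6 = 10.3
The minimum is 10.3 via F–I–E.

10.3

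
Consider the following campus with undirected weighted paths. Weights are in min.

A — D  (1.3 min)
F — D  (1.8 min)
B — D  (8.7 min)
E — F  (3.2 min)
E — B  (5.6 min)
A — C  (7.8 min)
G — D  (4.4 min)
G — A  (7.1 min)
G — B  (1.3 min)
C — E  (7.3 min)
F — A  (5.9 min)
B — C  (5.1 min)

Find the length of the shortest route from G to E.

6.9 min

Enumerating some paths:
G - A - D - F - E: 7.1+1.3+1.8+3.2 = 13.4
G - B - E: 1.3+5.6 = 6.9
G - D - F - E: 4.4+1.8+3.2 = 9.4
The minimum is 6.9 min via G - B - E.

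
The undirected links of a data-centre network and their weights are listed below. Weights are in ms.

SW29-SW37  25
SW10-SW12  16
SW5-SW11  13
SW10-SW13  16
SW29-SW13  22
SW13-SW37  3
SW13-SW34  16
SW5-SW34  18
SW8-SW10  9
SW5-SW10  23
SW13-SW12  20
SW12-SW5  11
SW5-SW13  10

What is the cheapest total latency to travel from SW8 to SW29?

Shortest distances from SW8:
SW8: 0
SW10: 9  (via SW8)
SW13: 25  (via SW10)
SW12: 25  (via SW10)
SW37: 28  (via SW13)
SW5: 32  (via SW10)
SW34: 41  (via SW13)
SW11: 45  (via SW5)
SW29: 47  (via SW13)
Shortest route: SW8 → SW10 → SW13 → SW29 = 47 ms.

47 ms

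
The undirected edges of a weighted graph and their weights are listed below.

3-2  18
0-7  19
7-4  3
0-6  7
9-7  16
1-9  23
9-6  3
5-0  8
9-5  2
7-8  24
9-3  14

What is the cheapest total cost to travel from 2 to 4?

Settle nodes by increasing distance from 2:
2: 0
3: 18  (via 2)
9: 32  (via 3)
5: 34  (via 9)
6: 35  (via 9)
0: 42  (via 5)
7: 48  (via 9)
4: 51  (via 7)
Shortest route: 2 → 3 → 9 → 7 → 4 = 51.

51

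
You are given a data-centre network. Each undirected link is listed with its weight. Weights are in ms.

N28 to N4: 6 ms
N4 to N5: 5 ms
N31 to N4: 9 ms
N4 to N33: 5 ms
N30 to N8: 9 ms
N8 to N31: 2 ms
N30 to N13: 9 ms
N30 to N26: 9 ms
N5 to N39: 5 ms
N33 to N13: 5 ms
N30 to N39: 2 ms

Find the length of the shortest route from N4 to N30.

Enumerating some paths:
N4–N31–N8–N30: 9+2+9 = 20
N4–N5–N39–N30: 5+5+2 = 12
N4–N33–N13–N30: 5+5+9 = 19
Cheapest is N4–N5–N39–N30 at 12 ms.

12 ms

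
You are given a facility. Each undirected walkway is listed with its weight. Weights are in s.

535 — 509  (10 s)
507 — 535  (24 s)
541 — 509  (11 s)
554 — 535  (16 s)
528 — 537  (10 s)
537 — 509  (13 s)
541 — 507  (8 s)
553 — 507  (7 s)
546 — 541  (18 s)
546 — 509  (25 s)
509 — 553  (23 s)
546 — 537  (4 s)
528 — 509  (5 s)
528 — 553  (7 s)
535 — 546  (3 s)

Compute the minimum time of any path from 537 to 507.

24 s

Enumerating some paths:
537 → 546 → 541 → 507: 4+18+8 = 30
537 → 528 → 553 → 507: 10+7+7 = 24
Cheapest is 537 → 528 → 553 → 507 at 24 s.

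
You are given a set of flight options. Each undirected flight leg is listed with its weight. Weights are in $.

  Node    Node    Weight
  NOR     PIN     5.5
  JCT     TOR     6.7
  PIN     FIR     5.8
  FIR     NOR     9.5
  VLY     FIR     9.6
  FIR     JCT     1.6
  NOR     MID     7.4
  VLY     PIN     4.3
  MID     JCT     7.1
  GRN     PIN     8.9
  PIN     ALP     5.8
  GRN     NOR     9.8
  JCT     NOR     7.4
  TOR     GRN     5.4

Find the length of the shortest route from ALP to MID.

Enumerating some paths:
ALP - PIN - FIR - JCT - NOR - MID: 5.8+5.8+1.6+7.4+7.4 = 28
ALP - PIN - FIR - JCT - MID: 5.8+5.8+1.6+7.1 = 20.3
ALP - PIN - NOR - MID: 5.8+5.5+7.4 = 18.7
ALP - PIN - NOR - JCT - MID: 5.8+5.5+7.4+7.1 = 25.8
Cheapest is ALP - PIN - NOR - MID at $18.7.

$18.7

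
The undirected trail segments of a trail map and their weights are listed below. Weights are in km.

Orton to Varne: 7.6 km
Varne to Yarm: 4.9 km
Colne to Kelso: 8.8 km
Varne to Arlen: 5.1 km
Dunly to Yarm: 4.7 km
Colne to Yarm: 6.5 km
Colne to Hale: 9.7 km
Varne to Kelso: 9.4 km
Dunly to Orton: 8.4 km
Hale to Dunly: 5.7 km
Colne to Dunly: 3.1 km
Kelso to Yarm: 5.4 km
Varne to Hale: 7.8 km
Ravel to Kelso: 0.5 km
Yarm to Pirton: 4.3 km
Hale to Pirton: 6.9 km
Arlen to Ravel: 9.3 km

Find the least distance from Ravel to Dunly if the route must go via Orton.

25.9 km

Best Ravel to Orton: Ravel → Kelso → Varne → Orton costing 17.5
Shortest Orton→Dunly: Orton → Dunly = 8.4
Total via Orton: 17.5 + 8.4 = 25.9 km.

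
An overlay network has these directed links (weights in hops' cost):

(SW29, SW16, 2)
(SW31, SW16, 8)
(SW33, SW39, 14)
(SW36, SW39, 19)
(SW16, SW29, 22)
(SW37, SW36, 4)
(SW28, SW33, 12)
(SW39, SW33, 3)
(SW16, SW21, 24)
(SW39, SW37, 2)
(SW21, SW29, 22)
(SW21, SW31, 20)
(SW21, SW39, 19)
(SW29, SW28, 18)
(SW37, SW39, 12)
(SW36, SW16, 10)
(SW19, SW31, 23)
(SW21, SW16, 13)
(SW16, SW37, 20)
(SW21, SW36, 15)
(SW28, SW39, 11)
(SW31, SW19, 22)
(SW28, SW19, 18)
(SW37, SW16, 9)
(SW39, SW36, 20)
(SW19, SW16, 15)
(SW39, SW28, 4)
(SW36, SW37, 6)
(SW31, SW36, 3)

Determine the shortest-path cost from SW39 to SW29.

33 hops' cost

Compare a few routes:
SW39 → SW37 → SW36 → SW16 → SW29: 2+4+10+22 = 38
SW39 → SW37 → SW16 → SW29: 2+9+22 = 33
The minimum is 33 hops' cost via SW39 → SW37 → SW16 → SW29.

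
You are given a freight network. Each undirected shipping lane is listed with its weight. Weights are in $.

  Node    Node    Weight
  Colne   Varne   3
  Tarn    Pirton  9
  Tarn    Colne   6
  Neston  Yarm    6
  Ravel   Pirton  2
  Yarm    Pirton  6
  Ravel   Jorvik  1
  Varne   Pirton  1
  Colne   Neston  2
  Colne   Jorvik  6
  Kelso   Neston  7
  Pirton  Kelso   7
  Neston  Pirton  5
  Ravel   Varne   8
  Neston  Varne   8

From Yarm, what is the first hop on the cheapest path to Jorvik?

Compare a few routes:
Yarm–Neston–Pirton–Ravel–Jorvik: 6+5+2+1 = 14
Yarm–Pirton–Ravel–Jorvik: 6+2+1 = 9
Yarm–Neston–Colne–Varne–Pirton–Ravel–Jorvik: 6+2+3+1+2+1 = 15
Yarm–Neston–Colne–Jorvik: 6+2+6 = 14
Cheapest is Yarm–Pirton–Ravel–Jorvik at $9.
So from Yarm the first move is to Pirton.

Pirton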